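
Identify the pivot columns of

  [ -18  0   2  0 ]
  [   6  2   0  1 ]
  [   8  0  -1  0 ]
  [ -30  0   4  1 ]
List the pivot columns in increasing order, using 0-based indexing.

R1 -> -1/18·R1
R2 -> R2 − 6·R1
R3 -> R3 − 8·R1
R4 -> R4 + 30·R1
R2 -> 1/2·R2
R3 -> -9·R3
R4 -> R4 − 2/3·R3
R2 -> R2 − 1/2·R4
R2 -> R2 − 1/3·R3
R1 -> R1 + 1/9·R3
Pivot columns are the columns containing a leading 1.

0, 1, 2, 3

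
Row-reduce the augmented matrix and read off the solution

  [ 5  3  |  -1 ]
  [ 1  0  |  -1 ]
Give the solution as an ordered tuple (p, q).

ρ1 → 1/5·ρ1
ρ2 → ρ2 − ρ1
ρ2 → -5/3·ρ2
ρ1 → ρ1 − 3/5·ρ2
Reading off the last column: p = -1, q = 4/3.

(-1, 4/3)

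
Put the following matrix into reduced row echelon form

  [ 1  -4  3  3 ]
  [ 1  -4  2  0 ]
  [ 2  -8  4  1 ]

R2 -> R2 − R1
  [ 1  -4   3   3 ]
  [ 0   0  -1  -3 ]
  [ 2  -8   4   1 ]
R3 -> R3 − 2·R1
  [ 1  -4   3   3 ]
  [ 0   0  -1  -3 ]
  [ 0   0  -2  -5 ]
R2 -> -1·R2
  [ 1  -4   3   3 ]
  [ 0   0   1   3 ]
  [ 0   0  -2  -5 ]
R3 -> R3 + 2·R2
  [ 1  -4  3  3 ]
  [ 0   0  1  3 ]
  [ 0   0  0  1 ]
R2 -> R2 − 3·R3
  [ 1  -4  3  3 ]
  [ 0   0  1  0 ]
  [ 0   0  0  1 ]
R1 -> R1 − 3·R3
  [ 1  -4  3  0 ]
  [ 0   0  1  0 ]
  [ 0   0  0  1 ]
R1 -> R1 − 3·R2
  [ 1  -4  0  0 ]
  [ 0   0  1  0 ]
  [ 0   0  0  1 ]

[[1, -4, 0, 0], [0, 0, 1, 0], [0, 0, 0, 1]]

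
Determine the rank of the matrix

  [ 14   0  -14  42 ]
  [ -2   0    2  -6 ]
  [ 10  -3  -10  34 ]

rank = 2

R1 := 1/14·R1
  [  1   0   -1   3 ]
  [ -2   0    2  -6 ]
  [ 10  -3  -10  34 ]
R2 := R2 + 2·R1
  [  1   0   -1   3 ]
  [  0   0    0   0 ]
  [ 10  -3  -10  34 ]
R3 := R3 − 10·R1
  [ 1   0  -1  3 ]
  [ 0   0   0  0 ]
  [ 0  -3   0  4 ]
R2 <=> R3
  [ 1   0  -1  3 ]
  [ 0  -3   0  4 ]
  [ 0   0   0  0 ]
R2 := -1/3·R2
  [ 1  0  -1     3 ]
  [ 0  1   0  -4/3 ]
  [ 0  0   0     0 ]
The reduced form has 2 nonzero rows.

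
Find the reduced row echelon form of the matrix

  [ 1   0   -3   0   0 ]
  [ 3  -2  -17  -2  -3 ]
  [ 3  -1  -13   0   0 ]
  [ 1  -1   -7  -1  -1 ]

[[1, 0, -3, 0, 0], [0, 1, 4, 0, 0], [0, 0, 0, 1, 0], [0, 0, 0, 0, 1]]

ρ2 ← ρ2 − 3·ρ1
  [ 1   0   -3   0   0 ]
  [ 0  -2   -8  -2  -3 ]
  [ 3  -1  -13   0   0 ]
  [ 1  -1   -7  -1  -1 ]
ρ3 ← ρ3 − 3·ρ1
  [ 1   0  -3   0   0 ]
  [ 0  -2  -8  -2  -3 ]
  [ 0  -1  -4   0   0 ]
  [ 1  -1  -7  -1  -1 ]
ρ4 ← ρ4 − ρ1
  [ 1   0  -3   0   0 ]
  [ 0  -2  -8  -2  -3 ]
  [ 0  -1  -4   0   0 ]
  [ 0  -1  -4  -1  -1 ]
ρ2 ← -1/2·ρ2
  [ 1   0  -3   0    0 ]
  [ 0   1   4   1  3/2 ]
  [ 0  -1  -4   0    0 ]
  [ 0  -1  -4  -1   -1 ]
ρ3 ← ρ3 + ρ2
  [ 1   0  -3   0    0 ]
  [ 0   1   4   1  3/2 ]
  [ 0   0   0   1  3/2 ]
  [ 0  -1  -4  -1   -1 ]
ρ4 ← ρ4 + ρ2
  [ 1  0  -3  0    0 ]
  [ 0  1   4  1  3/2 ]
  [ 0  0   0  1  3/2 ]
  [ 0  0   0  0  1/2 ]
ρ4 ← 2·ρ4
  [ 1  0  -3  0    0 ]
  [ 0  1   4  1  3/2 ]
  [ 0  0   0  1  3/2 ]
  [ 0  0   0  0    1 ]
ρ3 ← ρ3 − 3/2·ρ4
  [ 1  0  -3  0    0 ]
  [ 0  1   4  1  3/2 ]
  [ 0  0   0  1    0 ]
  [ 0  0   0  0    1 ]
ρ2 ← ρ2 − 3/2·ρ4
  [ 1  0  -3  0  0 ]
  [ 0  1   4  1  0 ]
  [ 0  0   0  1  0 ]
  [ 0  0   0  0  1 ]
ρ2 ← ρ2 − ρ3
  [ 1  0  -3  0  0 ]
  [ 0  1   4  0  0 ]
  [ 0  0   0  1  0 ]
  [ 0  0   0  0  1 ]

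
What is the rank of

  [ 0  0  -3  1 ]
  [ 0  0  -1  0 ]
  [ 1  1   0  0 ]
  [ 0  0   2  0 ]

rank = 3

R1 ↔ R3
  [ 1  1   0  0 ]
  [ 0  0  -1  0 ]
  [ 0  0  -3  1 ]
  [ 0  0   2  0 ]
R2 ← -1·R2
  [ 1  1   0  0 ]
  [ 0  0   1  0 ]
  [ 0  0  -3  1 ]
  [ 0  0   2  0 ]
R3 ← R3 + 3·R2
  [ 1  1  0  0 ]
  [ 0  0  1  0 ]
  [ 0  0  0  1 ]
  [ 0  0  2  0 ]
R4 ← R4 − 2·R2
  [ 1  1  0  0 ]
  [ 0  0  1  0 ]
  [ 0  0  0  1 ]
  [ 0  0  0  0 ]
The reduced form has 3 nonzero rows.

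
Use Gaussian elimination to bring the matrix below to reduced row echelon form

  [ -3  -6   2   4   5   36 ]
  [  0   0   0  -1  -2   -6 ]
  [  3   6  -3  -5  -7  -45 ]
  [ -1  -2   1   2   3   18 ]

[[1, 2, 0, 0, 1, 0], [0, 0, 1, 0, 0, 0], [0, 0, 0, 1, 2, 0], [0, 0, 0, 0, 0, 1]]

R1 := -1/3·R1
  [  1   2  -2/3  -4/3  -5/3  -12 ]
  [  0   0     0    -1    -2   -6 ]
  [  3   6    -3    -5    -7  -45 ]
  [ -1  -2     1     2     3   18 ]
R3 := R3 − 3·R1
  [  1   2  -2/3  -4/3  -5/3  -12 ]
  [  0   0     0    -1    -2   -6 ]
  [  0   0    -1    -1    -2   -9 ]
  [ -1  -2     1     2     3   18 ]
R4 := R4 + R1
  [ 1  2  -2/3  -4/3  -5/3  -12 ]
  [ 0  0     0    -1    -2   -6 ]
  [ 0  0    -1    -1    -2   -9 ]
  [ 0  0   1/3   2/3   4/3    6 ]
R2 <-> R3
  [ 1  2  -2/3  -4/3  -5/3  -12 ]
  [ 0  0    -1    -1    -2   -9 ]
  [ 0  0     0    -1    -2   -6 ]
  [ 0  0   1/3   2/3   4/3    6 ]
R2 := -1·R2
  [ 1  2  -2/3  -4/3  -5/3  -12 ]
  [ 0  0     1     1     2    9 ]
  [ 0  0     0    -1    -2   -6 ]
  [ 0  0   1/3   2/3   4/3    6 ]
R4 := R4 − 1/3·R2
  [ 1  2  -2/3  -4/3  -5/3  -12 ]
  [ 0  0     1     1     2    9 ]
  [ 0  0     0    -1    -2   -6 ]
  [ 0  0     0   1/3   2/3    3 ]
R3 := -1·R3
  [ 1  2  -2/3  -4/3  -5/3  -12 ]
  [ 0  0     1     1     2    9 ]
  [ 0  0     0     1     2    6 ]
  [ 0  0     0   1/3   2/3    3 ]
R4 := R4 − 1/3·R3
  [ 1  2  -2/3  -4/3  -5/3  -12 ]
  [ 0  0     1     1     2    9 ]
  [ 0  0     0     1     2    6 ]
  [ 0  0     0     0     0    1 ]
R3 := R3 − 6·R4
  [ 1  2  -2/3  -4/3  -5/3  -12 ]
  [ 0  0     1     1     2    9 ]
  [ 0  0     0     1     2    0 ]
  [ 0  0     0     0     0    1 ]
R2 := R2 − 9·R4
  [ 1  2  -2/3  -4/3  -5/3  -12 ]
  [ 0  0     1     1     2    0 ]
  [ 0  0     0     1     2    0 ]
  [ 0  0     0     0     0    1 ]
R1 := R1 + 12·R4
  [ 1  2  -2/3  -4/3  -5/3  0 ]
  [ 0  0     1     1     2  0 ]
  [ 0  0     0     1     2  0 ]
  [ 0  0     0     0     0  1 ]
R2 := R2 − R3
  [ 1  2  -2/3  -4/3  -5/3  0 ]
  [ 0  0     1     0     0  0 ]
  [ 0  0     0     1     2  0 ]
  [ 0  0     0     0     0  1 ]
R1 := R1 + 4/3·R3
  [ 1  2  -2/3  0  1  0 ]
  [ 0  0     1  0  0  0 ]
  [ 0  0     0  1  2  0 ]
  [ 0  0     0  0  0  1 ]
R1 := R1 + 2/3·R2
  [ 1  2  0  0  1  0 ]
  [ 0  0  1  0  0  0 ]
  [ 0  0  0  1  2  0 ]
  [ 0  0  0  0  0  1 ]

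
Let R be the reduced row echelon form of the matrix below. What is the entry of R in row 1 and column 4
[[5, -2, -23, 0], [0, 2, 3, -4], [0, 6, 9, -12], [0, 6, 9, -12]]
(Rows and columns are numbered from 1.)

-4/5

ρ1 → 1/5·ρ1
  [ 1  -2/5  -23/5    0 ]
  [ 0     2      3   -4 ]
  [ 0     6      9  -12 ]
  [ 0     6      9  -12 ]
ρ2 → 1/2·ρ2
  [ 1  -2/5  -23/5    0 ]
  [ 0     1    3/2   -2 ]
  [ 0     6      9  -12 ]
  [ 0     6      9  -12 ]
ρ3 → ρ3 − 6·ρ2
  [ 1  -2/5  -23/5    0 ]
  [ 0     1    3/2   -2 ]
  [ 0     0      0    0 ]
  [ 0     6      9  -12 ]
ρ4 → ρ4 − 6·ρ2
  [ 1  -2/5  -23/5   0 ]
  [ 0     1    3/2  -2 ]
  [ 0     0      0   0 ]
  [ 0     0      0   0 ]
ρ1 → ρ1 + 2/5·ρ2
  [ 1  0   -4  -4/5 ]
  [ 0  1  3/2    -2 ]
  [ 0  0    0     0 ]
  [ 0  0    0     0 ]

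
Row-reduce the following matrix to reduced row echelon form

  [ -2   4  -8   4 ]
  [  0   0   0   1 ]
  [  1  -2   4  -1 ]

Multiply R1 by -1/2.
Subtract R1 from R3.
Subtract R2 from R3.
Add 2 times R2 to R1.

[[1, -2, 4, 0], [0, 0, 0, 1], [0, 0, 0, 0]]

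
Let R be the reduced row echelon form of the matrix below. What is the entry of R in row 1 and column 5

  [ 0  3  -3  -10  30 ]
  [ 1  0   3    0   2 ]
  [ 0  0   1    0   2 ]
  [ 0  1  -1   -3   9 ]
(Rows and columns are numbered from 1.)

r1 ↔ r2
r2 → 1/3·r2
r4 → r4 − r2
r4 → 3·r4
r2 → r2 + 10/3·r4
r2 → r2 + r3
r1 → r1 − 3·r3

-4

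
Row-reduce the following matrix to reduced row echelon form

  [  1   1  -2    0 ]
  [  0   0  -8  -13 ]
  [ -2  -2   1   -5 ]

[[1, 1, 0, 0], [0, 0, 1, 0], [0, 0, 0, 1]]

Add 2 times R1 to R3.
Multiply R2 by -1/8.
Add 3 times R2 to R3.
Multiply R3 by -8.
Subtract 13/8 times R3 from R2.
Add 2 times R2 to R1.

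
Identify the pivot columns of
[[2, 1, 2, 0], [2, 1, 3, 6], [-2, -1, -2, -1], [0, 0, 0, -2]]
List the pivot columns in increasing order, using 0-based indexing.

r1 -> 1/2·r1
r2 -> r2 − 2·r1
r3 -> r3 + 2·r1
r3 -> -1·r3
r4 -> r4 + 2·r3
r2 -> r2 − 6·r3
r1 -> r1 − r2
Pivot columns are the columns containing a leading 1.

0, 2, 3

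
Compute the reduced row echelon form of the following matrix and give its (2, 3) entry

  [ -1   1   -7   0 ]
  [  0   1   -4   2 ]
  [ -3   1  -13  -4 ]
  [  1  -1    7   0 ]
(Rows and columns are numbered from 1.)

-4

R1 -> -1·R1
  [  1  -1    7   0 ]
  [  0   1   -4   2 ]
  [ -3   1  -13  -4 ]
  [  1  -1    7   0 ]
R3 -> R3 + 3·R1
  [ 1  -1   7   0 ]
  [ 0   1  -4   2 ]
  [ 0  -2   8  -4 ]
  [ 1  -1   7   0 ]
R4 -> R4 − R1
  [ 1  -1   7   0 ]
  [ 0   1  -4   2 ]
  [ 0  -2   8  -4 ]
  [ 0   0   0   0 ]
R3 -> R3 + 2·R2
  [ 1  -1   7  0 ]
  [ 0   1  -4  2 ]
  [ 0   0   0  0 ]
  [ 0   0   0  0 ]
R1 -> R1 + R2
  [ 1  0   3  2 ]
  [ 0  1  -4  2 ]
  [ 0  0   0  0 ]
  [ 0  0   0  0 ]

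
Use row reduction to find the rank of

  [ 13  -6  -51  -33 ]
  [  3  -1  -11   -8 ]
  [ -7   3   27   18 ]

rank = 2

R1 := 1/13·R1
  [  1  -6/13  -51/13  -33/13 ]
  [  3     -1     -11      -8 ]
  [ -7      3      27      18 ]
R2 := R2 − 3·R1
  [  1  -6/13  -51/13  -33/13 ]
  [  0   5/13   10/13   -5/13 ]
  [ -7      3      27      18 ]
R3 := R3 + 7·R1
  [ 1  -6/13  -51/13  -33/13 ]
  [ 0   5/13   10/13   -5/13 ]
  [ 0  -3/13   -6/13    3/13 ]
R2 := 13/5·R2
  [ 1  -6/13  -51/13  -33/13 ]
  [ 0      1       2      -1 ]
  [ 0  -3/13   -6/13    3/13 ]
R3 := R3 + 3/13·R2
  [ 1  -6/13  -51/13  -33/13 ]
  [ 0      1       2      -1 ]
  [ 0      0       0       0 ]
R1 := R1 + 6/13·R2
  [ 1  0  -3  -3 ]
  [ 0  1   2  -1 ]
  [ 0  0   0   0 ]
The reduced form has 2 nonzero rows.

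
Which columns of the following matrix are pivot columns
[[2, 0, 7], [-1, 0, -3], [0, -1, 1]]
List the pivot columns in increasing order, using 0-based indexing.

0, 1, 2

ρ1 -> 1/2·ρ1
  [  1   0  7/2 ]
  [ -1   0   -3 ]
  [  0  -1    1 ]
ρ2 -> ρ2 + ρ1
  [ 1   0  7/2 ]
  [ 0   0  1/2 ]
  [ 0  -1    1 ]
ρ2 <=> ρ3
  [ 1   0  7/2 ]
  [ 0  -1    1 ]
  [ 0   0  1/2 ]
ρ2 -> -1·ρ2
  [ 1  0  7/2 ]
  [ 0  1   -1 ]
  [ 0  0  1/2 ]
ρ3 -> 2·ρ3
  [ 1  0  7/2 ]
  [ 0  1   -1 ]
  [ 0  0    1 ]
ρ2 -> ρ2 + ρ3
  [ 1  0  7/2 ]
  [ 0  1    0 ]
  [ 0  0    1 ]
ρ1 -> ρ1 − 7/2·ρ3
  [ 1  0  0 ]
  [ 0  1  0 ]
  [ 0  0  1 ]
Pivot columns are the columns containing a leading 1.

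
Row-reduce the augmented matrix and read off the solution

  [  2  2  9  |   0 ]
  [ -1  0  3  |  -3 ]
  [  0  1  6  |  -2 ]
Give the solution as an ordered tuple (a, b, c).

(1, 2, -2/3)

ρ1 := 1/2·ρ1
  [  1  1  9/2  |   0 ]
  [ -1  0    3  |  -3 ]
  [  0  1    6  |  -2 ]
ρ2 := ρ2 + ρ1
  [ 1  1   9/2  |   0 ]
  [ 0  1  15/2  |  -3 ]
  [ 0  1     6  |  -2 ]
ρ3 := ρ3 − ρ2
  [ 1  1   9/2  |   0 ]
  [ 0  1  15/2  |  -3 ]
  [ 0  0  -3/2  |   1 ]
ρ3 := -2/3·ρ3
  [ 1  1   9/2  |     0 ]
  [ 0  1  15/2  |    -3 ]
  [ 0  0     1  |  -2/3 ]
ρ2 := ρ2 − 15/2·ρ3
  [ 1  1  9/2  |     0 ]
  [ 0  1    0  |     2 ]
  [ 0  0    1  |  -2/3 ]
ρ1 := ρ1 − 9/2·ρ3
  [ 1  1  0  |     3 ]
  [ 0  1  0  |     2 ]
  [ 0  0  1  |  -2/3 ]
ρ1 := ρ1 − ρ2
  [ 1  0  0  |     1 ]
  [ 0  1  0  |     2 ]
  [ 0  0  1  |  -2/3 ]
Reading off the last column: a = 1, b = 2, c = -2/3.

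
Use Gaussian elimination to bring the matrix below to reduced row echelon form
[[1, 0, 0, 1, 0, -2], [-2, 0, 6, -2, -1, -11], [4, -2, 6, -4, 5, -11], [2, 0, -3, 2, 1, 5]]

[[1, 0, 0, 1, 0, -2], [0, 1, 0, 4, 0, 3], [0, 0, 1, 0, 0, -2], [0, 0, 0, 0, 1, 3]]

r2 -> r2 + 2·r1
r3 -> r3 − 4·r1
r4 -> r4 − 2·r1
r2 <-> r3
r2 -> -1/2·r2
r3 -> 1/6·r3
r4 -> r4 + 3·r3
r4 -> 2·r4
r3 -> r3 + 1/6·r4
r2 -> r2 + 5/2·r4
r2 -> r2 + 3·r3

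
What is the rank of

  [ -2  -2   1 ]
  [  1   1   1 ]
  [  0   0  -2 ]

Multiply r1 by -1/2.
  [ 1  1  -1/2 ]
  [ 1  1     1 ]
  [ 0  0    -2 ]
Subtract r1 from r2.
  [ 1  1  -1/2 ]
  [ 0  0   3/2 ]
  [ 0  0    -2 ]
Multiply r2 by 2/3.
  [ 1  1  -1/2 ]
  [ 0  0     1 ]
  [ 0  0    -2 ]
Add 2 times r2 to r3.
  [ 1  1  -1/2 ]
  [ 0  0     1 ]
  [ 0  0     0 ]
Add 1/2 times r2 to r1.
  [ 1  1  0 ]
  [ 0  0  1 ]
  [ 0  0  0 ]
The reduced form has 2 nonzero rows.

rank = 2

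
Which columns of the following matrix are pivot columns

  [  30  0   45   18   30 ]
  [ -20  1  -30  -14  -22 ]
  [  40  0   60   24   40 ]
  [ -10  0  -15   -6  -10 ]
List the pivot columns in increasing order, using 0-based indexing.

0, 1

r1 ← 1/30·r1
  [   1  0  3/2  3/5    1 ]
  [ -20  1  -30  -14  -22 ]
  [  40  0   60   24   40 ]
  [ -10  0  -15   -6  -10 ]
r2 ← r2 + 20·r1
  [   1  0  3/2  3/5    1 ]
  [   0  1    0   -2   -2 ]
  [  40  0   60   24   40 ]
  [ -10  0  -15   -6  -10 ]
r3 ← r3 − 40·r1
  [   1  0  3/2  3/5    1 ]
  [   0  1    0   -2   -2 ]
  [   0  0    0    0    0 ]
  [ -10  0  -15   -6  -10 ]
r4 ← r4 + 10·r1
  [ 1  0  3/2  3/5   1 ]
  [ 0  1    0   -2  -2 ]
  [ 0  0    0    0   0 ]
  [ 0  0    0    0   0 ]
Pivot columns are the columns containing a leading 1.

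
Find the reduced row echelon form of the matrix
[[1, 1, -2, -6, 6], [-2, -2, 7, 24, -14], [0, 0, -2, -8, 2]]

[[1, 1, 0, 2, 0], [0, 0, 1, 4, 0], [0, 0, 0, 0, 1]]

R2 ← R2 + 2·R1
  [ 1  1  -2  -6   6 ]
  [ 0  0   3  12  -2 ]
  [ 0  0  -2  -8   2 ]
R2 ← 1/3·R2
  [ 1  1  -2  -6     6 ]
  [ 0  0   1   4  -2/3 ]
  [ 0  0  -2  -8     2 ]
R3 ← R3 + 2·R2
  [ 1  1  -2  -6     6 ]
  [ 0  0   1   4  -2/3 ]
  [ 0  0   0   0   2/3 ]
R3 ← 3/2·R3
  [ 1  1  -2  -6     6 ]
  [ 0  0   1   4  -2/3 ]
  [ 0  0   0   0     1 ]
R2 ← R2 + 2/3·R3
  [ 1  1  -2  -6  6 ]
  [ 0  0   1   4  0 ]
  [ 0  0   0   0  1 ]
R1 ← R1 − 6·R3
  [ 1  1  -2  -6  0 ]
  [ 0  0   1   4  0 ]
  [ 0  0   0   0  1 ]
R1 ← R1 + 2·R2
  [ 1  1  0  2  0 ]
  [ 0  0  1  4  0 ]
  [ 0  0  0  0  1 ]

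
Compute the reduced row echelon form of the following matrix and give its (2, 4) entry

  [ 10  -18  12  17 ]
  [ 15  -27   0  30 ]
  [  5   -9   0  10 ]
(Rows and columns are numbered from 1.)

-1/4

R1 → 1/10·R1
  [  1  -9/5  6/5  17/10 ]
  [ 15   -27    0     30 ]
  [  5    -9    0     10 ]
R2 → R2 − 15·R1
  [ 1  -9/5  6/5  17/10 ]
  [ 0     0  -18    9/2 ]
  [ 5    -9    0     10 ]
R3 → R3 − 5·R1
  [ 1  -9/5  6/5  17/10 ]
  [ 0     0  -18    9/2 ]
  [ 0     0   -6    3/2 ]
R2 → -1/18·R2
  [ 1  -9/5  6/5  17/10 ]
  [ 0     0    1   -1/4 ]
  [ 0     0   -6    3/2 ]
R3 → R3 + 6·R2
  [ 1  -9/5  6/5  17/10 ]
  [ 0     0    1   -1/4 ]
  [ 0     0    0      0 ]
R1 → R1 − 6/5·R2
  [ 1  -9/5  0     2 ]
  [ 0     0  1  -1/4 ]
  [ 0     0  0     0 ]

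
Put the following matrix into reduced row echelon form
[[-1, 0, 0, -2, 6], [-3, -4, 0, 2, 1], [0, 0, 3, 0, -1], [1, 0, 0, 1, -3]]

R1 -> -1·R1
  [  1   0  0  2  -6 ]
  [ -3  -4  0  2   1 ]
  [  0   0  3  0  -1 ]
  [  1   0  0  1  -3 ]
R2 -> R2 + 3·R1
  [ 1   0  0  2   -6 ]
  [ 0  -4  0  8  -17 ]
  [ 0   0  3  0   -1 ]
  [ 1   0  0  1   -3 ]
R4 -> R4 − R1
  [ 1   0  0   2   -6 ]
  [ 0  -4  0   8  -17 ]
  [ 0   0  3   0   -1 ]
  [ 0   0  0  -1    3 ]
R2 -> -1/4·R2
  [ 1  0  0   2    -6 ]
  [ 0  1  0  -2  17/4 ]
  [ 0  0  3   0    -1 ]
  [ 0  0  0  -1     3 ]
R3 -> 1/3·R3
  [ 1  0  0   2    -6 ]
  [ 0  1  0  -2  17/4 ]
  [ 0  0  1   0  -1/3 ]
  [ 0  0  0  -1     3 ]
R4 -> -1·R4
  [ 1  0  0   2    -6 ]
  [ 0  1  0  -2  17/4 ]
  [ 0  0  1   0  -1/3 ]
  [ 0  0  0   1    -3 ]
R2 -> R2 + 2·R4
  [ 1  0  0  2    -6 ]
  [ 0  1  0  0  -7/4 ]
  [ 0  0  1  0  -1/3 ]
  [ 0  0  0  1    -3 ]
R1 -> R1 − 2·R4
  [ 1  0  0  0     0 ]
  [ 0  1  0  0  -7/4 ]
  [ 0  0  1  0  -1/3 ]
  [ 0  0  0  1    -3 ]

[[1, 0, 0, 0, 0], [0, 1, 0, 0, -7/4], [0, 0, 1, 0, -1/3], [0, 0, 0, 1, -3]]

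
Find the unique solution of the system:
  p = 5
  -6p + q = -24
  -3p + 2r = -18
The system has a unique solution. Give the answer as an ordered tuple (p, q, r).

(5, 6, -3/2)

Form the augmented matrix and row-reduce:
  [  1  0  0  |    5 ]
  [ -6  1  0  |  -24 ]
  [ -3  0  2  |  -18 ]
R2 := R2 + 6·R1
R3 := R3 + 3·R1
R3 := 1/2·R3
Reading off the last column: p = 5, q = 6, r = -3/2.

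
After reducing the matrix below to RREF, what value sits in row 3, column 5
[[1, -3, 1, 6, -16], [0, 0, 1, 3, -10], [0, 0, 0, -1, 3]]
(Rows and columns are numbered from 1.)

-3

ρ3 → -1·ρ3
  [ 1  -3  1  6  -16 ]
  [ 0   0  1  3  -10 ]
  [ 0   0  0  1   -3 ]
ρ2 → ρ2 − 3·ρ3
  [ 1  -3  1  6  -16 ]
  [ 0   0  1  0   -1 ]
  [ 0   0  0  1   -3 ]
ρ1 → ρ1 − 6·ρ3
  [ 1  -3  1  0   2 ]
  [ 0   0  1  0  -1 ]
  [ 0   0  0  1  -3 ]
ρ1 → ρ1 − ρ2
  [ 1  -3  0  0   3 ]
  [ 0   0  1  0  -1 ]
  [ 0   0  0  1  -3 ]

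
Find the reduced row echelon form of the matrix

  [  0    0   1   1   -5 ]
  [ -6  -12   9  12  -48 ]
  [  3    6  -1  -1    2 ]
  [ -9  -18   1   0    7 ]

ρ1 <=> ρ2
  [ -6  -12   9  12  -48 ]
  [  0    0   1   1   -5 ]
  [  3    6  -1  -1    2 ]
  [ -9  -18   1   0    7 ]
ρ1 -> -1/6·ρ1
  [  1    2  -3/2  -2   8 ]
  [  0    0     1   1  -5 ]
  [  3    6    -1  -1   2 ]
  [ -9  -18     1   0   7 ]
ρ3 -> ρ3 − 3·ρ1
  [  1    2  -3/2  -2    8 ]
  [  0    0     1   1   -5 ]
  [  0    0   7/2   5  -22 ]
  [ -9  -18     1   0    7 ]
ρ4 -> ρ4 + 9·ρ1
  [ 1  2   -3/2   -2    8 ]
  [ 0  0      1    1   -5 ]
  [ 0  0    7/2    5  -22 ]
  [ 0  0  -25/2  -18   79 ]
ρ3 -> ρ3 − 7/2·ρ2
  [ 1  2   -3/2   -2     8 ]
  [ 0  0      1    1    -5 ]
  [ 0  0      0  3/2  -9/2 ]
  [ 0  0  -25/2  -18    79 ]
ρ4 -> ρ4 + 25/2·ρ2
  [ 1  2  -3/2     -2     8 ]
  [ 0  0     1      1    -5 ]
  [ 0  0     0    3/2  -9/2 ]
  [ 0  0     0  -11/2  33/2 ]
ρ3 -> 2/3·ρ3
  [ 1  2  -3/2     -2     8 ]
  [ 0  0     1      1    -5 ]
  [ 0  0     0      1    -3 ]
  [ 0  0     0  -11/2  33/2 ]
ρ4 -> ρ4 + 11/2·ρ3
  [ 1  2  -3/2  -2   8 ]
  [ 0  0     1   1  -5 ]
  [ 0  0     0   1  -3 ]
  [ 0  0     0   0   0 ]
ρ2 -> ρ2 − ρ3
  [ 1  2  -3/2  -2   8 ]
  [ 0  0     1   0  -2 ]
  [ 0  0     0   1  -3 ]
  [ 0  0     0   0   0 ]
ρ1 -> ρ1 + 2·ρ3
  [ 1  2  -3/2  0   2 ]
  [ 0  0     1  0  -2 ]
  [ 0  0     0  1  -3 ]
  [ 0  0     0  0   0 ]
ρ1 -> ρ1 + 3/2·ρ2
  [ 1  2  0  0  -1 ]
  [ 0  0  1  0  -2 ]
  [ 0  0  0  1  -3 ]
  [ 0  0  0  0   0 ]

[[1, 2, 0, 0, -1], [0, 0, 1, 0, -2], [0, 0, 0, 1, -3], [0, 0, 0, 0, 0]]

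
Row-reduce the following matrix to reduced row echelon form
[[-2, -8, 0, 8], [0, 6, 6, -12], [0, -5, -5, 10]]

r1 ← -1/2·r1
  [ 1   4   0   -4 ]
  [ 0   6   6  -12 ]
  [ 0  -5  -5   10 ]
r2 ← 1/6·r2
  [ 1   4   0  -4 ]
  [ 0   1   1  -2 ]
  [ 0  -5  -5  10 ]
r3 ← r3 + 5·r2
  [ 1  4  0  -4 ]
  [ 0  1  1  -2 ]
  [ 0  0  0   0 ]
r1 ← r1 − 4·r2
  [ 1  0  -4   4 ]
  [ 0  1   1  -2 ]
  [ 0  0   0   0 ]

[[1, 0, -4, 4], [0, 1, 1, -2], [0, 0, 0, 0]]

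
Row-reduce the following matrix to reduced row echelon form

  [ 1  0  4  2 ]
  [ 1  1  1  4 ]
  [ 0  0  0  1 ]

ρ2 := ρ2 − ρ1
  [ 1  0   4  2 ]
  [ 0  1  -3  2 ]
  [ 0  0   0  1 ]
ρ2 := ρ2 − 2·ρ3
  [ 1  0   4  2 ]
  [ 0  1  -3  0 ]
  [ 0  0   0  1 ]
ρ1 := ρ1 − 2·ρ3
  [ 1  0   4  0 ]
  [ 0  1  -3  0 ]
  [ 0  0   0  1 ]

[[1, 0, 4, 0], [0, 1, -3, 0], [0, 0, 0, 1]]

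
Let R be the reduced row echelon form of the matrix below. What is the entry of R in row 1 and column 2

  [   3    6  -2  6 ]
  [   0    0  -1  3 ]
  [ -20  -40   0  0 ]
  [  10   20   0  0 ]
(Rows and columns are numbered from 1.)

2

R1 -> 1/3·R1
R3 -> R3 + 20·R1
R4 -> R4 − 10·R1
R2 -> -1·R2
R3 -> R3 + 40/3·R2
R4 -> R4 − 20/3·R2
R1 -> R1 + 2/3·R2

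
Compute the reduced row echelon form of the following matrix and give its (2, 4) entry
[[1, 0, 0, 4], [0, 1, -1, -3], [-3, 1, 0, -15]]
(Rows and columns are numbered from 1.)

-3

Add 3 times R1 to R3.
  [ 1  0   0   4 ]
  [ 0  1  -1  -3 ]
  [ 0  1   0  -3 ]
Subtract R2 from R3.
  [ 1  0   0   4 ]
  [ 0  1  -1  -3 ]
  [ 0  0   1   0 ]
Add R3 to R2.
  [ 1  0  0   4 ]
  [ 0  1  0  -3 ]
  [ 0  0  1   0 ]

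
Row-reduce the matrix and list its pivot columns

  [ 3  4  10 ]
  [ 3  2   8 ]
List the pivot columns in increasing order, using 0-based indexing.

0, 1

R1 ← 1/3·R1
  [ 1  4/3  10/3 ]
  [ 3    2     8 ]
R2 ← R2 − 3·R1
  [ 1  4/3  10/3 ]
  [ 0   -2    -2 ]
R2 ← -1/2·R2
  [ 1  4/3  10/3 ]
  [ 0    1     1 ]
R1 ← R1 − 4/3·R2
  [ 1  0  2 ]
  [ 0  1  1 ]
Pivot columns are the columns containing a leading 1.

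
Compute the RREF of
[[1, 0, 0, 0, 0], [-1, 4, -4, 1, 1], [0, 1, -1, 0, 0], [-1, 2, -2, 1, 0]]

[[1, 0, 0, 0, 0], [0, 1, -1, 0, 0], [0, 0, 0, 1, 0], [0, 0, 0, 0, 1]]

Add R1 to R2.
  [  1  0   0  0  0 ]
  [  0  4  -4  1  1 ]
  [  0  1  -1  0  0 ]
  [ -1  2  -2  1  0 ]
Add R1 to R4.
  [ 1  0   0  0  0 ]
  [ 0  4  -4  1  1 ]
  [ 0  1  -1  0  0 ]
  [ 0  2  -2  1  0 ]
Multiply R2 by 1/4.
  [ 1  0   0    0    0 ]
  [ 0  1  -1  1/4  1/4 ]
  [ 0  1  -1    0    0 ]
  [ 0  2  -2    1    0 ]
Subtract R2 from R3.
  [ 1  0   0     0     0 ]
  [ 0  1  -1   1/4   1/4 ]
  [ 0  0   0  -1/4  -1/4 ]
  [ 0  2  -2     1     0 ]
Subtract 2 times R2 from R4.
  [ 1  0   0     0     0 ]
  [ 0  1  -1   1/4   1/4 ]
  [ 0  0   0  -1/4  -1/4 ]
  [ 0  0   0   1/2  -1/2 ]
Multiply R3 by -4.
  [ 1  0   0    0     0 ]
  [ 0  1  -1  1/4   1/4 ]
  [ 0  0   0    1     1 ]
  [ 0  0   0  1/2  -1/2 ]
Subtract 1/2 times R3 from R4.
  [ 1  0   0    0    0 ]
  [ 0  1  -1  1/4  1/4 ]
  [ 0  0   0    1    1 ]
  [ 0  0   0    0   -1 ]
Multiply R4 by -1.
  [ 1  0   0    0    0 ]
  [ 0  1  -1  1/4  1/4 ]
  [ 0  0   0    1    1 ]
  [ 0  0   0    0    1 ]
Subtract R4 from R3.
  [ 1  0   0    0    0 ]
  [ 0  1  -1  1/4  1/4 ]
  [ 0  0   0    1    0 ]
  [ 0  0   0    0    1 ]
Subtract 1/4 times R4 from R2.
  [ 1  0   0    0  0 ]
  [ 0  1  -1  1/4  0 ]
  [ 0  0   0    1  0 ]
  [ 0  0   0    0  1 ]
Subtract 1/4 times R3 from R2.
  [ 1  0   0  0  0 ]
  [ 0  1  -1  0  0 ]
  [ 0  0   0  1  0 ]
  [ 0  0   0  0  1 ]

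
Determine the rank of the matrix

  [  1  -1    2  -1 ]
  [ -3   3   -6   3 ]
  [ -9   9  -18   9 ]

rank = 1

r2 := r2 + 3·r1
  [  1  -1    2  -1 ]
  [  0   0    0   0 ]
  [ -9   9  -18   9 ]
r3 := r3 + 9·r1
  [ 1  -1  2  -1 ]
  [ 0   0  0   0 ]
  [ 0   0  0   0 ]
The reduced form has 1 nonzero row.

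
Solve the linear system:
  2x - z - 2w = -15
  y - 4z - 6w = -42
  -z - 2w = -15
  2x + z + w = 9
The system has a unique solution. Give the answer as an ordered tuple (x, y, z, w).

(0, 6, 3, 6)

Form the augmented matrix and row-reduce:
  [ 2  0  -1  -2  |  -15 ]
  [ 0  1  -4  -6  |  -42 ]
  [ 0  0  -1  -2  |  -15 ]
  [ 2  0   1   1  |    9 ]
R1 ← 1/2·R1
  [ 1  0  -1/2  -1  |  -15/2 ]
  [ 0  1    -4  -6  |    -42 ]
  [ 0  0    -1  -2  |    -15 ]
  [ 2  0     1   1  |      9 ]
R4 ← R4 − 2·R1
  [ 1  0  -1/2  -1  |  -15/2 ]
  [ 0  1    -4  -6  |    -42 ]
  [ 0  0    -1  -2  |    -15 ]
  [ 0  0     2   3  |     24 ]
R3 ← -1·R3
  [ 1  0  -1/2  -1  |  -15/2 ]
  [ 0  1    -4  -6  |    -42 ]
  [ 0  0     1   2  |     15 ]
  [ 0  0     2   3  |     24 ]
R4 ← R4 − 2·R3
  [ 1  0  -1/2  -1  |  -15/2 ]
  [ 0  1    -4  -6  |    -42 ]
  [ 0  0     1   2  |     15 ]
  [ 0  0     0  -1  |     -6 ]
R4 ← -1·R4
  [ 1  0  -1/2  -1  |  -15/2 ]
  [ 0  1    -4  -6  |    -42 ]
  [ 0  0     1   2  |     15 ]
  [ 0  0     0   1  |      6 ]
R3 ← R3 − 2·R4
  [ 1  0  -1/2  -1  |  -15/2 ]
  [ 0  1    -4  -6  |    -42 ]
  [ 0  0     1   0  |      3 ]
  [ 0  0     0   1  |      6 ]
R2 ← R2 + 6·R4
  [ 1  0  -1/2  -1  |  -15/2 ]
  [ 0  1    -4   0  |     -6 ]
  [ 0  0     1   0  |      3 ]
  [ 0  0     0   1  |      6 ]
R1 ← R1 + R4
  [ 1  0  -1/2  0  |  -3/2 ]
  [ 0  1    -4  0  |    -6 ]
  [ 0  0     1  0  |     3 ]
  [ 0  0     0  1  |     6 ]
R2 ← R2 + 4·R3
  [ 1  0  -1/2  0  |  -3/2 ]
  [ 0  1     0  0  |     6 ]
  [ 0  0     1  0  |     3 ]
  [ 0  0     0  1  |     6 ]
R1 ← R1 + 1/2·R3
  [ 1  0  0  0  |  0 ]
  [ 0  1  0  0  |  6 ]
  [ 0  0  1  0  |  3 ]
  [ 0  0  0  1  |  6 ]
Reading off the last column: x = 0, y = 6, z = 3, w = 6.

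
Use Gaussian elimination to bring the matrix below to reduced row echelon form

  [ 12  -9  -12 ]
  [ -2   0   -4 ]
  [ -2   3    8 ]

[[1, 0, 2], [0, 1, 4], [0, 0, 0]]

R1 -> 1/12·R1
  [  1  -3/4  -1 ]
  [ -2     0  -4 ]
  [ -2     3   8 ]
R2 -> R2 + 2·R1
  [  1  -3/4  -1 ]
  [  0  -3/2  -6 ]
  [ -2     3   8 ]
R3 -> R3 + 2·R1
  [ 1  -3/4  -1 ]
  [ 0  -3/2  -6 ]
  [ 0   3/2   6 ]
R2 -> -2/3·R2
  [ 1  -3/4  -1 ]
  [ 0     1   4 ]
  [ 0   3/2   6 ]
R3 -> R3 − 3/2·R2
  [ 1  -3/4  -1 ]
  [ 0     1   4 ]
  [ 0     0   0 ]
R1 -> R1 + 3/4·R2
  [ 1  0  2 ]
  [ 0  1  4 ]
  [ 0  0  0 ]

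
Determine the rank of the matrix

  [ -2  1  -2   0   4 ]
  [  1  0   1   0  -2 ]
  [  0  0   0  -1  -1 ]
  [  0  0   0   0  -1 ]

r1 → -1/2·r1
  [ 1  -1/2  1   0  -2 ]
  [ 1     0  1   0  -2 ]
  [ 0     0  0  -1  -1 ]
  [ 0     0  0   0  -1 ]
r2 → r2 − r1
  [ 1  -1/2  1   0  -2 ]
  [ 0   1/2  0   0   0 ]
  [ 0     0  0  -1  -1 ]
  [ 0     0  0   0  -1 ]
r2 → 2·r2
  [ 1  -1/2  1   0  -2 ]
  [ 0     1  0   0   0 ]
  [ 0     0  0  -1  -1 ]
  [ 0     0  0   0  -1 ]
r3 → -1·r3
  [ 1  -1/2  1  0  -2 ]
  [ 0     1  0  0   0 ]
  [ 0     0  0  1   1 ]
  [ 0     0  0  0  -1 ]
r4 → -1·r4
  [ 1  -1/2  1  0  -2 ]
  [ 0     1  0  0   0 ]
  [ 0     0  0  1   1 ]
  [ 0     0  0  0   1 ]
r3 → r3 − r4
  [ 1  -1/2  1  0  -2 ]
  [ 0     1  0  0   0 ]
  [ 0     0  0  1   0 ]
  [ 0     0  0  0   1 ]
r1 → r1 + 2·r4
  [ 1  -1/2  1  0  0 ]
  [ 0     1  0  0  0 ]
  [ 0     0  0  1  0 ]
  [ 0     0  0  0  1 ]
r1 → r1 + 1/2·r2
  [ 1  0  1  0  0 ]
  [ 0  1  0  0  0 ]
  [ 0  0  0  1  0 ]
  [ 0  0  0  0  1 ]
The reduced form has 4 nonzero rows.

rank = 4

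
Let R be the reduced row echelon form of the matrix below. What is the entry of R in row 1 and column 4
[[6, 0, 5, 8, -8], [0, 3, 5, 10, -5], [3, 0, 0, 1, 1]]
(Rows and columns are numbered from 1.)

1/3

r1 -> 1/6·r1
  [ 1  0  5/6  4/3  -4/3 ]
  [ 0  3    5   10    -5 ]
  [ 3  0    0    1     1 ]
r3 -> r3 − 3·r1
  [ 1  0   5/6  4/3  -4/3 ]
  [ 0  3     5   10    -5 ]
  [ 0  0  -5/2   -3     5 ]
r2 -> 1/3·r2
  [ 1  0   5/6   4/3  -4/3 ]
  [ 0  1   5/3  10/3  -5/3 ]
  [ 0  0  -5/2    -3     5 ]
r3 -> -2/5·r3
  [ 1  0  5/6   4/3  -4/3 ]
  [ 0  1  5/3  10/3  -5/3 ]
  [ 0  0    1   6/5    -2 ]
r2 -> r2 − 5/3·r3
  [ 1  0  5/6  4/3  -4/3 ]
  [ 0  1    0  4/3   5/3 ]
  [ 0  0    1  6/5    -2 ]
r1 -> r1 − 5/6·r3
  [ 1  0  0  1/3  1/3 ]
  [ 0  1  0  4/3  5/3 ]
  [ 0  0  1  6/5   -2 ]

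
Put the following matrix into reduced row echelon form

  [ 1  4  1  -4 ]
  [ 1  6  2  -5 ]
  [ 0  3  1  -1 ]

[[1, 0, 0, -3], [0, 1, 0, 0], [0, 0, 1, -1]]

R2 → R2 − R1
  [ 1  4  1  -4 ]
  [ 0  2  1  -1 ]
  [ 0  3  1  -1 ]
R2 → 1/2·R2
  [ 1  4    1    -4 ]
  [ 0  1  1/2  -1/2 ]
  [ 0  3    1    -1 ]
R3 → R3 − 3·R2
  [ 1  4     1    -4 ]
  [ 0  1   1/2  -1/2 ]
  [ 0  0  -1/2   1/2 ]
R3 → -2·R3
  [ 1  4    1    -4 ]
  [ 0  1  1/2  -1/2 ]
  [ 0  0    1    -1 ]
R2 → R2 − 1/2·R3
  [ 1  4  1  -4 ]
  [ 0  1  0   0 ]
  [ 0  0  1  -1 ]
R1 → R1 − R3
  [ 1  4  0  -3 ]
  [ 0  1  0   0 ]
  [ 0  0  1  -1 ]
R1 → R1 − 4·R2
  [ 1  0  0  -3 ]
  [ 0  1  0   0 ]
  [ 0  0  1  -1 ]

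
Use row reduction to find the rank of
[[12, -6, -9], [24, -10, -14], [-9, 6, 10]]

ρ1 -> 1/12·ρ1
  [  1  -1/2  -3/4 ]
  [ 24   -10   -14 ]
  [ -9     6    10 ]
ρ2 -> ρ2 − 24·ρ1
  [  1  -1/2  -3/4 ]
  [  0     2     4 ]
  [ -9     6    10 ]
ρ3 -> ρ3 + 9·ρ1
  [ 1  -1/2  -3/4 ]
  [ 0     2     4 ]
  [ 0   3/2  13/4 ]
ρ2 -> 1/2·ρ2
  [ 1  -1/2  -3/4 ]
  [ 0     1     2 ]
  [ 0   3/2  13/4 ]
ρ3 -> ρ3 − 3/2·ρ2
  [ 1  -1/2  -3/4 ]
  [ 0     1     2 ]
  [ 0     0   1/4 ]
ρ3 -> 4·ρ3
  [ 1  -1/2  -3/4 ]
  [ 0     1     2 ]
  [ 0     0     1 ]
ρ2 -> ρ2 − 2·ρ3
  [ 1  -1/2  -3/4 ]
  [ 0     1     0 ]
  [ 0     0     1 ]
ρ1 -> ρ1 + 3/4·ρ3
  [ 1  -1/2  0 ]
  [ 0     1  0 ]
  [ 0     0  1 ]
ρ1 -> ρ1 + 1/2·ρ2
  [ 1  0  0 ]
  [ 0  1  0 ]
  [ 0  0  1 ]
The reduced form has 3 nonzero rows.

rank = 3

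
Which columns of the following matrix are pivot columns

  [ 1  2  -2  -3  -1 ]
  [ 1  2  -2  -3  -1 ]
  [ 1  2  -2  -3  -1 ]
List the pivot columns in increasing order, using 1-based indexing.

1

R2 → R2 − R1
R3 → R3 − R1
Pivot columns are the columns containing a leading 1.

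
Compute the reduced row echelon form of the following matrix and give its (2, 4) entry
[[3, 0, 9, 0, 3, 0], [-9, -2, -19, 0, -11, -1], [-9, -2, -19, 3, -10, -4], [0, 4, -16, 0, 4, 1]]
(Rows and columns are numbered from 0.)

1/3

Multiply R1 by 1/3.
  [  1   0    3  0    1   0 ]
  [ -9  -2  -19  0  -11  -1 ]
  [ -9  -2  -19  3  -10  -4 ]
  [  0   4  -16  0    4   1 ]
Add 9 times R1 to R2.
  [  1   0    3  0    1   0 ]
  [  0  -2    8  0   -2  -1 ]
  [ -9  -2  -19  3  -10  -4 ]
  [  0   4  -16  0    4   1 ]
Add 9 times R1 to R3.
  [ 1   0    3  0   1   0 ]
  [ 0  -2    8  0  -2  -1 ]
  [ 0  -2    8  3  -1  -4 ]
  [ 0   4  -16  0   4   1 ]
Multiply R2 by -1/2.
  [ 1   0    3  0   1    0 ]
  [ 0   1   -4  0   1  1/2 ]
  [ 0  -2    8  3  -1   -4 ]
  [ 0   4  -16  0   4    1 ]
Add 2 times R2 to R3.
  [ 1  0    3  0  1    0 ]
  [ 0  1   -4  0  1  1/2 ]
  [ 0  0    0  3  1   -3 ]
  [ 0  4  -16  0  4    1 ]
Subtract 4 times R2 from R4.
  [ 1  0   3  0  1    0 ]
  [ 0  1  -4  0  1  1/2 ]
  [ 0  0   0  3  1   -3 ]
  [ 0  0   0  0  0   -1 ]
Multiply R3 by 1/3.
  [ 1  0   3  0    1    0 ]
  [ 0  1  -4  0    1  1/2 ]
  [ 0  0   0  1  1/3   -1 ]
  [ 0  0   0  0    0   -1 ]
Multiply R4 by -1.
  [ 1  0   3  0    1    0 ]
  [ 0  1  -4  0    1  1/2 ]
  [ 0  0   0  1  1/3   -1 ]
  [ 0  0   0  0    0    1 ]
Add R4 to R3.
  [ 1  0   3  0    1    0 ]
  [ 0  1  -4  0    1  1/2 ]
  [ 0  0   0  1  1/3    0 ]
  [ 0  0   0  0    0    1 ]
Subtract 1/2 times R4 from R2.
  [ 1  0   3  0    1  0 ]
  [ 0  1  -4  0    1  0 ]
  [ 0  0   0  1  1/3  0 ]
  [ 0  0   0  0    0  1 ]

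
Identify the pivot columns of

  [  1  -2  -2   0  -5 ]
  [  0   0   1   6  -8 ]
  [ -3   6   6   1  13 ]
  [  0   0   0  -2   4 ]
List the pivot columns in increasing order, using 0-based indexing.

0, 2, 3

r3 → r3 + 3·r1
  [ 1  -2  -2   0  -5 ]
  [ 0   0   1   6  -8 ]
  [ 0   0   0   1  -2 ]
  [ 0   0   0  -2   4 ]
r4 → r4 + 2·r3
  [ 1  -2  -2  0  -5 ]
  [ 0   0   1  6  -8 ]
  [ 0   0   0  1  -2 ]
  [ 0   0   0  0   0 ]
r2 → r2 − 6·r3
  [ 1  -2  -2  0  -5 ]
  [ 0   0   1  0   4 ]
  [ 0   0   0  1  -2 ]
  [ 0   0   0  0   0 ]
r1 → r1 + 2·r2
  [ 1  -2  0  0   3 ]
  [ 0   0  1  0   4 ]
  [ 0   0  0  1  -2 ]
  [ 0   0  0  0   0 ]
Pivot columns are the columns containing a leading 1.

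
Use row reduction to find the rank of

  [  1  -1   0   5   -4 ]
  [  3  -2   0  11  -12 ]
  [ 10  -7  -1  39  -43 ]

rank = 3

R2 -> R2 − 3·R1
  [  1  -1   0   5   -4 ]
  [  0   1   0  -4    0 ]
  [ 10  -7  -1  39  -43 ]
R3 -> R3 − 10·R1
  [ 1  -1   0    5  -4 ]
  [ 0   1   0   -4   0 ]
  [ 0   3  -1  -11  -3 ]
R3 -> R3 − 3·R2
  [ 1  -1   0   5  -4 ]
  [ 0   1   0  -4   0 ]
  [ 0   0  -1   1  -3 ]
R3 -> -1·R3
  [ 1  -1  0   5  -4 ]
  [ 0   1  0  -4   0 ]
  [ 0   0  1  -1   3 ]
R1 -> R1 + R2
  [ 1  0  0   1  -4 ]
  [ 0  1  0  -4   0 ]
  [ 0  0  1  -1   3 ]
The reduced form has 3 nonzero rows.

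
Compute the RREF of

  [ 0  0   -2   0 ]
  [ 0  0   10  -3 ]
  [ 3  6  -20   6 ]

Swap ρ1 and ρ3.
  [ 3  6  -20   6 ]
  [ 0  0   10  -3 ]
  [ 0  0   -2   0 ]
Multiply ρ1 by 1/3.
  [ 1  2  -20/3   2 ]
  [ 0  0     10  -3 ]
  [ 0  0     -2   0 ]
Multiply ρ2 by 1/10.
  [ 1  2  -20/3      2 ]
  [ 0  0      1  -3/10 ]
  [ 0  0     -2      0 ]
Add 2 times ρ2 to ρ3.
  [ 1  2  -20/3      2 ]
  [ 0  0      1  -3/10 ]
  [ 0  0      0   -3/5 ]
Multiply ρ3 by -5/3.
  [ 1  2  -20/3      2 ]
  [ 0  0      1  -3/10 ]
  [ 0  0      0      1 ]
Add 3/10 times ρ3 to ρ2.
  [ 1  2  -20/3  2 ]
  [ 0  0      1  0 ]
  [ 0  0      0  1 ]
Subtract 2 times ρ3 from ρ1.
  [ 1  2  -20/3  0 ]
  [ 0  0      1  0 ]
  [ 0  0      0  1 ]
Add 20/3 times ρ2 to ρ1.
  [ 1  2  0  0 ]
  [ 0  0  1  0 ]
  [ 0  0  0  1 ]

[[1, 2, 0, 0], [0, 0, 1, 0], [0, 0, 0, 1]]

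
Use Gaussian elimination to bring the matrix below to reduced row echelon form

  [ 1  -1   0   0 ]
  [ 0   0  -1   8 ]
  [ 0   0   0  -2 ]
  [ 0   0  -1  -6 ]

[[1, -1, 0, 0], [0, 0, 1, 0], [0, 0, 0, 1], [0, 0, 0, 0]]

ρ2 → -1·ρ2
  [ 1  -1   0   0 ]
  [ 0   0   1  -8 ]
  [ 0   0   0  -2 ]
  [ 0   0  -1  -6 ]
ρ4 → ρ4 + ρ2
  [ 1  -1  0    0 ]
  [ 0   0  1   -8 ]
  [ 0   0  0   -2 ]
  [ 0   0  0  -14 ]
ρ3 → -1/2·ρ3
  [ 1  -1  0    0 ]
  [ 0   0  1   -8 ]
  [ 0   0  0    1 ]
  [ 0   0  0  -14 ]
ρ4 → ρ4 + 14·ρ3
  [ 1  -1  0   0 ]
  [ 0   0  1  -8 ]
  [ 0   0  0   1 ]
  [ 0   0  0   0 ]
ρ2 → ρ2 + 8·ρ3
  [ 1  -1  0  0 ]
  [ 0   0  1  0 ]
  [ 0   0  0  1 ]
  [ 0   0  0  0 ]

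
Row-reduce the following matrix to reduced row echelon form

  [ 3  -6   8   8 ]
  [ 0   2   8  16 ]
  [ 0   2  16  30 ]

ρ1 := 1/3·ρ1
  [ 1  -2  8/3  8/3 ]
  [ 0   2    8   16 ]
  [ 0   2   16   30 ]
ρ2 := 1/2·ρ2
  [ 1  -2  8/3  8/3 ]
  [ 0   1    4    8 ]
  [ 0   2   16   30 ]
ρ3 := ρ3 − 2·ρ2
  [ 1  -2  8/3  8/3 ]
  [ 0   1    4    8 ]
  [ 0   0    8   14 ]
ρ3 := 1/8·ρ3
  [ 1  -2  8/3  8/3 ]
  [ 0   1    4    8 ]
  [ 0   0    1  7/4 ]
ρ2 := ρ2 − 4·ρ3
  [ 1  -2  8/3  8/3 ]
  [ 0   1    0    1 ]
  [ 0   0    1  7/4 ]
ρ1 := ρ1 − 8/3·ρ3
  [ 1  -2  0   -2 ]
  [ 0   1  0    1 ]
  [ 0   0  1  7/4 ]
ρ1 := ρ1 + 2·ρ2
  [ 1  0  0    0 ]
  [ 0  1  0    1 ]
  [ 0  0  1  7/4 ]

[[1, 0, 0, 0], [0, 1, 0, 1], [0, 0, 1, 7/4]]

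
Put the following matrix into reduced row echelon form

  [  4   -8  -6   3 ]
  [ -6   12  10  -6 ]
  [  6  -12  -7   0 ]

[[1, -2, 0, 0], [0, 0, 1, 0], [0, 0, 0, 1]]

R1 -> 1/4·R1
  [  1   -2  -3/2  3/4 ]
  [ -6   12    10   -6 ]
  [  6  -12    -7    0 ]
R2 -> R2 + 6·R1
  [ 1   -2  -3/2   3/4 ]
  [ 0    0     1  -3/2 ]
  [ 6  -12    -7     0 ]
R3 -> R3 − 6·R1
  [ 1  -2  -3/2   3/4 ]
  [ 0   0     1  -3/2 ]
  [ 0   0     2  -9/2 ]
R3 -> R3 − 2·R2
  [ 1  -2  -3/2   3/4 ]
  [ 0   0     1  -3/2 ]
  [ 0   0     0  -3/2 ]
R3 -> -2/3·R3
  [ 1  -2  -3/2   3/4 ]
  [ 0   0     1  -3/2 ]
  [ 0   0     0     1 ]
R2 -> R2 + 3/2·R3
  [ 1  -2  -3/2  3/4 ]
  [ 0   0     1    0 ]
  [ 0   0     0    1 ]
R1 -> R1 − 3/4·R3
  [ 1  -2  -3/2  0 ]
  [ 0   0     1  0 ]
  [ 0   0     0  1 ]
R1 -> R1 + 3/2·R2
  [ 1  -2  0  0 ]
  [ 0   0  1  0 ]
  [ 0   0  0  1 ]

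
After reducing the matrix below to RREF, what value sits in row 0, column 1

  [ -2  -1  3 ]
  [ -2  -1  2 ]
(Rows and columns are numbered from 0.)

1/2

R1 ← -1/2·R1
  [  1  1/2  -3/2 ]
  [ -2   -1     2 ]
R2 ← R2 + 2·R1
  [ 1  1/2  -3/2 ]
  [ 0    0    -1 ]
R2 ← -1·R2
  [ 1  1/2  -3/2 ]
  [ 0    0     1 ]
R1 ← R1 + 3/2·R2
  [ 1  1/2  0 ]
  [ 0    0  1 ]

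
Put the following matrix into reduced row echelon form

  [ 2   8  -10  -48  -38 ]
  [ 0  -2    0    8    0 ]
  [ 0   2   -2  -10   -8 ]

[[1, 0, 0, -3, 1], [0, 1, 0, -4, 0], [0, 0, 1, 1, 4]]

Multiply R1 by 1/2.
  [ 1   4  -5  -24  -19 ]
  [ 0  -2   0    8    0 ]
  [ 0   2  -2  -10   -8 ]
Multiply R2 by -1/2.
  [ 1  4  -5  -24  -19 ]
  [ 0  1   0   -4    0 ]
  [ 0  2  -2  -10   -8 ]
Subtract 2 times R2 from R3.
  [ 1  4  -5  -24  -19 ]
  [ 0  1   0   -4    0 ]
  [ 0  0  -2   -2   -8 ]
Multiply R3 by -1/2.
  [ 1  4  -5  -24  -19 ]
  [ 0  1   0   -4    0 ]
  [ 0  0   1    1    4 ]
Add 5 times R3 to R1.
  [ 1  4  0  -19  1 ]
  [ 0  1  0   -4  0 ]
  [ 0  0  1    1  4 ]
Subtract 4 times R2 from R1.
  [ 1  0  0  -3  1 ]
  [ 0  1  0  -4  0 ]
  [ 0  0  1   1  4 ]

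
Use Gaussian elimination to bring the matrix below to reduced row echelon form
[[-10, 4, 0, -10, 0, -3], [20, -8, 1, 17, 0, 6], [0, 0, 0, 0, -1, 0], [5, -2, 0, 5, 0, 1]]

R1 ← -1/10·R1
R2 ← R2 − 20·R1
R4 ← R4 − 5·R1
R3 ← -1·R3
R4 ← -2·R4
R1 ← R1 − 3/10·R4

[[1, -2/5, 0, 1, 0, 0], [0, 0, 1, -3, 0, 0], [0, 0, 0, 0, 1, 0], [0, 0, 0, 0, 0, 1]]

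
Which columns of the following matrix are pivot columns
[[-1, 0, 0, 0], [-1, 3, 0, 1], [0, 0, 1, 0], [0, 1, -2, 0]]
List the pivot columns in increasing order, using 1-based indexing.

R1 -> -1·R1
  [  1  0   0  0 ]
  [ -1  3   0  1 ]
  [  0  0   1  0 ]
  [  0  1  -2  0 ]
R2 -> R2 + R1
  [ 1  0   0  0 ]
  [ 0  3   0  1 ]
  [ 0  0   1  0 ]
  [ 0  1  -2  0 ]
R2 -> 1/3·R2
  [ 1  0   0    0 ]
  [ 0  1   0  1/3 ]
  [ 0  0   1    0 ]
  [ 0  1  -2    0 ]
R4 -> R4 − R2
  [ 1  0   0     0 ]
  [ 0  1   0   1/3 ]
  [ 0  0   1     0 ]
  [ 0  0  -2  -1/3 ]
R4 -> R4 + 2·R3
  [ 1  0  0     0 ]
  [ 0  1  0   1/3 ]
  [ 0  0  1     0 ]
  [ 0  0  0  -1/3 ]
R4 -> -3·R4
  [ 1  0  0    0 ]
  [ 0  1  0  1/3 ]
  [ 0  0  1    0 ]
  [ 0  0  0    1 ]
R2 -> R2 − 1/3·R4
  [ 1  0  0  0 ]
  [ 0  1  0  0 ]
  [ 0  0  1  0 ]
  [ 0  0  0  1 ]
Pivot columns are the columns containing a leading 1.

1, 2, 3, 4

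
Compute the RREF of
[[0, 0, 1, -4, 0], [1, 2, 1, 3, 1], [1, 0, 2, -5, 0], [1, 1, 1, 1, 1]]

[[1, 0, 0, 3, 0], [0, 1, 0, 2, 0], [0, 0, 1, -4, 0], [0, 0, 0, 0, 1]]

ρ1 <=> ρ2
  [ 1  2  1   3  1 ]
  [ 0  0  1  -4  0 ]
  [ 1  0  2  -5  0 ]
  [ 1  1  1   1  1 ]
ρ3 -> ρ3 − ρ1
  [ 1   2  1   3   1 ]
  [ 0   0  1  -4   0 ]
  [ 0  -2  1  -8  -1 ]
  [ 1   1  1   1   1 ]
ρ4 -> ρ4 − ρ1
  [ 1   2  1   3   1 ]
  [ 0   0  1  -4   0 ]
  [ 0  -2  1  -8  -1 ]
  [ 0  -1  0  -2   0 ]
ρ2 <=> ρ3
  [ 1   2  1   3   1 ]
  [ 0  -2  1  -8  -1 ]
  [ 0   0  1  -4   0 ]
  [ 0  -1  0  -2   0 ]
ρ2 -> -1/2·ρ2
  [ 1   2     1   3    1 ]
  [ 0   1  -1/2   4  1/2 ]
  [ 0   0     1  -4    0 ]
  [ 0  -1     0  -2    0 ]
ρ4 -> ρ4 + ρ2
  [ 1  2     1   3    1 ]
  [ 0  1  -1/2   4  1/2 ]
  [ 0  0     1  -4    0 ]
  [ 0  0  -1/2   2  1/2 ]
ρ4 -> ρ4 + 1/2·ρ3
  [ 1  2     1   3    1 ]
  [ 0  1  -1/2   4  1/2 ]
  [ 0  0     1  -4    0 ]
  [ 0  0     0   0  1/2 ]
ρ4 -> 2·ρ4
  [ 1  2     1   3    1 ]
  [ 0  1  -1/2   4  1/2 ]
  [ 0  0     1  -4    0 ]
  [ 0  0     0   0    1 ]
ρ2 -> ρ2 − 1/2·ρ4
  [ 1  2     1   3  1 ]
  [ 0  1  -1/2   4  0 ]
  [ 0  0     1  -4  0 ]
  [ 0  0     0   0  1 ]
ρ1 -> ρ1 − ρ4
  [ 1  2     1   3  0 ]
  [ 0  1  -1/2   4  0 ]
  [ 0  0     1  -4  0 ]
  [ 0  0     0   0  1 ]
ρ2 -> ρ2 + 1/2·ρ3
  [ 1  2  1   3  0 ]
  [ 0  1  0   2  0 ]
  [ 0  0  1  -4  0 ]
  [ 0  0  0   0  1 ]
ρ1 -> ρ1 − ρ3
  [ 1  2  0   7  0 ]
  [ 0  1  0   2  0 ]
  [ 0  0  1  -4  0 ]
  [ 0  0  0   0  1 ]
ρ1 -> ρ1 − 2·ρ2
  [ 1  0  0   3  0 ]
  [ 0  1  0   2  0 ]
  [ 0  0  1  -4  0 ]
  [ 0  0  0   0  1 ]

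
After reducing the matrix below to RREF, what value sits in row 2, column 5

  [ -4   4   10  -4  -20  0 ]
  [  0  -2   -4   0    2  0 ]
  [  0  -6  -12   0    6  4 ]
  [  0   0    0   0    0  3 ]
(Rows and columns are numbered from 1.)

ρ1 → -1/4·ρ1
  [ 1  -1  -5/2  1  5  0 ]
  [ 0  -2    -4  0  2  0 ]
  [ 0  -6   -12  0  6  4 ]
  [ 0   0     0  0  0  3 ]
ρ2 → -1/2·ρ2
  [ 1  -1  -5/2  1   5  0 ]
  [ 0   1     2  0  -1  0 ]
  [ 0  -6   -12  0   6  4 ]
  [ 0   0     0  0   0  3 ]
ρ3 → ρ3 + 6·ρ2
  [ 1  -1  -5/2  1   5  0 ]
  [ 0   1     2  0  -1  0 ]
  [ 0   0     0  0   0  4 ]
  [ 0   0     0  0   0  3 ]
ρ3 → 1/4·ρ3
  [ 1  -1  -5/2  1   5  0 ]
  [ 0   1     2  0  -1  0 ]
  [ 0   0     0  0   0  1 ]
  [ 0   0     0  0   0  3 ]
ρ4 → ρ4 − 3·ρ3
  [ 1  -1  -5/2  1   5  0 ]
  [ 0   1     2  0  -1  0 ]
  [ 0   0     0  0   0  1 ]
  [ 0   0     0  0   0  0 ]
ρ1 → ρ1 + ρ2
  [ 1  0  -1/2  1   4  0 ]
  [ 0  1     2  0  -1  0 ]
  [ 0  0     0  0   0  1 ]
  [ 0  0     0  0   0  0 ]

-1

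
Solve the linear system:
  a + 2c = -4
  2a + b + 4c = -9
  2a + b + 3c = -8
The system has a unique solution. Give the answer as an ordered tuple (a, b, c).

Form the augmented matrix and row-reduce:
  [ 1  0  2  |  -4 ]
  [ 2  1  4  |  -9 ]
  [ 2  1  3  |  -8 ]
R2 ← R2 − 2·R1
R3 ← R3 − 2·R1
R3 ← R3 − R2
R3 ← -1·R3
R1 ← R1 − 2·R3
Reading off the last column: a = -2, b = -1, c = -1.

(-2, -1, -1)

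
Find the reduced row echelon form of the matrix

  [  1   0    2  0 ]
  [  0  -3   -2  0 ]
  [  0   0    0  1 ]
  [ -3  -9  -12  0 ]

[[1, 0, 2, 0], [0, 1, 2/3, 0], [0, 0, 0, 1], [0, 0, 0, 0]]

R4 -> R4 + 3·R1
  [ 1   0   2  0 ]
  [ 0  -3  -2  0 ]
  [ 0   0   0  1 ]
  [ 0  -9  -6  0 ]
R2 -> -1/3·R2
  [ 1   0    2  0 ]
  [ 0   1  2/3  0 ]
  [ 0   0    0  1 ]
  [ 0  -9   -6  0 ]
R4 -> R4 + 9·R2
  [ 1  0    2  0 ]
  [ 0  1  2/3  0 ]
  [ 0  0    0  1 ]
  [ 0  0    0  0 ]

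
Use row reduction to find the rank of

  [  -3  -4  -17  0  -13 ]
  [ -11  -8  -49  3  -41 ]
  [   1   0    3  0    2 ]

r1 ← -1/3·r1
  [   1  4/3  17/3  0  13/3 ]
  [ -11   -8   -49  3   -41 ]
  [   1    0     3  0     2 ]
r2 ← r2 + 11·r1
  [ 1   4/3  17/3  0  13/3 ]
  [ 0  20/3  40/3  3  20/3 ]
  [ 1     0     3  0     2 ]
r3 ← r3 − r1
  [ 1   4/3  17/3  0  13/3 ]
  [ 0  20/3  40/3  3  20/3 ]
  [ 0  -4/3  -8/3  0  -7/3 ]
r2 ← 3/20·r2
  [ 1   4/3  17/3     0  13/3 ]
  [ 0     1     2  9/20     1 ]
  [ 0  -4/3  -8/3     0  -7/3 ]
r3 ← r3 + 4/3·r2
  [ 1  4/3  17/3     0  13/3 ]
  [ 0    1     2  9/20     1 ]
  [ 0    0     0   3/5    -1 ]
r3 ← 5/3·r3
  [ 1  4/3  17/3     0  13/3 ]
  [ 0    1     2  9/20     1 ]
  [ 0    0     0     1  -5/3 ]
r2 ← r2 − 9/20·r3
  [ 1  4/3  17/3  0  13/3 ]
  [ 0    1     2  0   7/4 ]
  [ 0    0     0  1  -5/3 ]
r1 ← r1 − 4/3·r2
  [ 1  0  3  0     2 ]
  [ 0  1  2  0   7/4 ]
  [ 0  0  0  1  -5/3 ]
The reduced form has 3 nonzero rows.

rank = 3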